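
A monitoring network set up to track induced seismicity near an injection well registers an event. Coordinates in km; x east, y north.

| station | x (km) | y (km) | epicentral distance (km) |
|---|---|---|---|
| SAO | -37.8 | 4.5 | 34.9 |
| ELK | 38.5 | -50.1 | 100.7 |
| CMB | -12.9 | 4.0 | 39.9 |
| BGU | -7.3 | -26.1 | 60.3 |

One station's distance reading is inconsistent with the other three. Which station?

CMB

Solve using three stations at a time. Using SAO, ELK, BGU (subtract circle equations pairwise → linear system) gives (x, y) ≈ (-18.0, 33.2).
Distances from that point to each station vs reported:
  SAO: calculated 34.8 vs reported 34.9 → residual 0.1 km
  ELK: calculated 100.7 vs reported 100.7 → residual 0.0 km
  CMB: calculated 29.7 vs reported 39.9 → residual 10.2 km
  BGU: calculated 60.3 vs reported 60.3 → residual 0.0 km
SAO, ELK, BGU are mutually consistent (residuals ≈ 0); CMB is off by 10.2 km.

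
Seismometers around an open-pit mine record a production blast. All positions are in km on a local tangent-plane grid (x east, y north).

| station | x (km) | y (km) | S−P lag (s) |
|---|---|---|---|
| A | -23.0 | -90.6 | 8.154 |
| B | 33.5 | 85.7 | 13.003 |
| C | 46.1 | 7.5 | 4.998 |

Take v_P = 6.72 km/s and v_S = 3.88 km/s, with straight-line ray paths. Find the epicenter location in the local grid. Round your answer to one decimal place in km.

25.3 km east, -33.4 km north

Distance from S−P lag: d = Δt · v_P v_S / (v_P − v_S) = Δt · (6.72·3.88)/(6.72−3.88) ≈ 9.1808·Δt.
So d_A = 74.86, d_B = 119.38, d_C = 45.89 km.
Circle about each station: (x + 23.0)² + (y + 90.6)² = 74.86²; (x − 33.5)² + (y − 85.7)² = 119.38²; (x − 46.1)² + (y − 7.5)² = 45.89².
Subtracting the A equation from the B and C equations removes the quadratic terms:
113.0 x + 352.6 y = -8918.18
138.2 x + 196.2 y = -3057.77
Solving the 2×2 system: x ≈ 25.3, y ≈ -33.4 km.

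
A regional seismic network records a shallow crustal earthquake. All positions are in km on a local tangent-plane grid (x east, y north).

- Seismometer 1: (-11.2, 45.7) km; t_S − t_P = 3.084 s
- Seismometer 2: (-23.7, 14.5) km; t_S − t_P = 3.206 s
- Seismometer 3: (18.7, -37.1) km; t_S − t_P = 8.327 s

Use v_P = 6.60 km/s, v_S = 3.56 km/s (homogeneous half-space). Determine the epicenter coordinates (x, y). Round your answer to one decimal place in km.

-0.9 km east, 24.2 km north

Distance from S−P lag: d = Δt · v_P v_S / (v_P − v_S) = Δt · (6.60·3.56)/(6.60−3.56) ≈ 7.7289·Δt.
So d_Seismometer 1 = 23.84, d_Seismometer 2 = 24.78, d_Seismometer 3 = 64.36 km.
Circle about each station: (x + 11.2)² + (y − 45.7)² = 23.84²; (x + 23.7)² + (y − 14.5)² = 24.78²; (x − 18.7)² + (y + 37.1)² = 64.36².
Subtracting the Seismometer 1 equation from the Seismometer 2 and Seismometer 3 equations removes the quadratic terms:
-25.0 x − 62.4 y = -1487.69
59.8 x − 165.6 y = -4061.69
Solving the 2×2 system: x ≈ -0.9, y ≈ 24.2 km.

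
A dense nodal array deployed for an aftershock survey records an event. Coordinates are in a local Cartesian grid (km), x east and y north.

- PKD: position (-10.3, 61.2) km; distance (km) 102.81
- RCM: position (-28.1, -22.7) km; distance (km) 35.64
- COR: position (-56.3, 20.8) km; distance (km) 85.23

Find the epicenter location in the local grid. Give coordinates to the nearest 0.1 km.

2.6 km east, -40.8 km north

Circle about each station: (x + 10.3)² + (y − 61.2)² = 102.81²; (x + 28.1)² + (y + 22.7)² = 35.64²; (x + 56.3)² + (y − 20.8)² = 85.23².
Subtracting pairs of circle equations eliminates x²+y² and gives linear equations (the radical axes):
-35.6 x − 167.8 y = 6753.06
-92.0 x − 80.8 y = 3056.54
Solving the 2×2 system: x ≈ 2.6, y ≈ -40.8 km.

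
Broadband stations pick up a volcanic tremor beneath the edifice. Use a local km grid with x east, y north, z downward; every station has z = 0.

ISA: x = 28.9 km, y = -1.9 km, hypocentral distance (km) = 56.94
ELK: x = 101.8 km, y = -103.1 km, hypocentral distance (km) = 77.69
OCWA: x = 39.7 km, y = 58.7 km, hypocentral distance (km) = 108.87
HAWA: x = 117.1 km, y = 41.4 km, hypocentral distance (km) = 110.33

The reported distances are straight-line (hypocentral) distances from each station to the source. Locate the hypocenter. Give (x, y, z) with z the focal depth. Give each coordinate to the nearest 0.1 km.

Each station gives a sphere (x−x_i)² + (y−y_i)² + z² = d_i² (stations at z=0).
Subtracting the ISA sphere from ELK and OCWA: z² cancels, leaving linear equations in x and y:
145.8 x − 202.4 y = 17360.46
21.6 x + 121.2 y = -4427.55
Solving: x ≈ 54.800, y ≈ -46.297 km (keep extra digits for the depth step; rounded: 54.8, -46.3).
Then from the ISA sphere: z² = 56.94² − (x − 28.9)² − (y + 1.9)² with x = 54.800, y = -46.297, so z ≈ 24.500 ≈ 24.5 km.

x ≈ 54.8 km, y ≈ -46.3 km, depth ≈ 24.5 km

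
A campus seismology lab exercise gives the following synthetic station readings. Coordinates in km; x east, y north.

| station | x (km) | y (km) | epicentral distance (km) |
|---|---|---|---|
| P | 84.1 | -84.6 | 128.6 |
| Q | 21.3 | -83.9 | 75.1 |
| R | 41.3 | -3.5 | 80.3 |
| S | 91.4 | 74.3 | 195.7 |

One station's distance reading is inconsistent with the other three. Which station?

Solve using three stations at a time. Using P, Q, R (subtract circle equations pairwise → linear system) gives (x, y) ≈ (-33.5, -32.6).
Distances from that point to each station vs reported:
  P: calculated 128.6 vs reported 128.6 → residual 0.0 km
  Q: calculated 75.1 vs reported 75.1 → residual 0.0 km
  R: calculated 80.3 vs reported 80.3 → residual 0.0 km
  S: calculated 164.4 vs reported 195.7 → residual 31.3 km
P, Q, R are mutually consistent (residuals ≈ 0); S is off by 31.3 km.

S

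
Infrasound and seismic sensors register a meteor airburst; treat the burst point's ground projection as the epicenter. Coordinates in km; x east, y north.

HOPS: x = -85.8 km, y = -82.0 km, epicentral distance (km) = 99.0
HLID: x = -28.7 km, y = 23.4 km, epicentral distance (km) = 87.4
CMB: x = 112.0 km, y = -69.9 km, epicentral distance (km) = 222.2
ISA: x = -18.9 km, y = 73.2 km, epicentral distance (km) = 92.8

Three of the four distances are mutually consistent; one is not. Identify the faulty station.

HLID

Solve using three stations at a time. Using HOPS, CMB, ISA (subtract circle equations pairwise → linear system) gives (x, y) ≈ (-92.6, 16.8).
Distances from that point to each station vs reported:
  HOPS: calculated 99.0 vs reported 99.0 → residual 0.0 km
  HLID: calculated 64.2 vs reported 87.4 → residual 23.2 km
  CMB: calculated 222.2 vs reported 222.2 → residual 0.0 km
  ISA: calculated 92.8 vs reported 92.8 → residual 0.0 km
HOPS, CMB, ISA are mutually consistent (residuals ≈ 0); HLID is off by 23.2 km.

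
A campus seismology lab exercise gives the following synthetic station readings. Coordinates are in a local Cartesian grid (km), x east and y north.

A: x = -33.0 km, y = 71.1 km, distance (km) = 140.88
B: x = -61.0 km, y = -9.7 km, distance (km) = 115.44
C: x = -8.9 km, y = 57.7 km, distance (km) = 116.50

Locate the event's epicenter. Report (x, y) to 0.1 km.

49.5 km east, -43.1 km north

Circle about each station: (x + 33.0)² + (y − 71.1)² = 140.88²; (x + 61.0)² + (y + 9.7)² = 115.44²; (x + 8.9)² + (y − 57.7)² = 116.50².
Subtracting the A equation from the B and C equations removes the quadratic terms:
-56.0 x − 161.6 y = 4191.66
48.2 x − 26.8 y = 3539.21
Solving the 2×2 system: x ≈ 49.5, y ≈ -43.1 km.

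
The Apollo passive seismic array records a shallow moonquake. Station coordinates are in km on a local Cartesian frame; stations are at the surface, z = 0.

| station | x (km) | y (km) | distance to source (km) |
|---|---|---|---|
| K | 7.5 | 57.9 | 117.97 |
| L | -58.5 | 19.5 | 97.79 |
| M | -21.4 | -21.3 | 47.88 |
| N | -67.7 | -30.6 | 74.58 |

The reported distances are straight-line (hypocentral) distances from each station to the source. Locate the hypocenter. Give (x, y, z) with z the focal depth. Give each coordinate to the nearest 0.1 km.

x ≈ -3.1 km, y ≈ -56.5 km, depth ≈ 26.8 km

Each station gives a sphere (x−x_i)² + (y−y_i)² + z² = d_i² (stations at z=0).
Subtracting the K sphere from L and M: z² cancels, leaving linear equations in x and y:
-132.0 x − 76.8 y = 4747.88
-57.8 x − 158.4 y = 9127.42
Solving: x ≈ -3.101, y ≈ -56.491 km (keep extra digits for the depth step; rounded: -3.1, -56.5).
Then from the K sphere: z² = 117.97² − (x − 7.5)² − (y − 57.9)² with x = -3.101, y = -56.491, so z ≈ 26.819 ≈ 26.8 km.
Check against N (with the unrounded solution): distance 74.58 ≈ 74.58 km. ✓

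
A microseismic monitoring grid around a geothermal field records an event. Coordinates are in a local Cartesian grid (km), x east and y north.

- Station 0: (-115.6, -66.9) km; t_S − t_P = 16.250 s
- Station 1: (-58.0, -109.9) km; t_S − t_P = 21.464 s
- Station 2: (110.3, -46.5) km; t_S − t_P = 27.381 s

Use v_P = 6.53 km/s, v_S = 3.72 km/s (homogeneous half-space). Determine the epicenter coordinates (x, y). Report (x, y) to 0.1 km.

Distance from S−P lag: d = Δt · v_P v_S / (v_P − v_S) = Δt · (6.53·3.72)/(6.53−3.72) ≈ 8.6447·Δt.
So d_Station 0 = 140.48, d_Station 1 = 185.55, d_Station 2 = 236.70 km.
Circle about each station: (x + 115.6)² + (y + 66.9)² = 140.48²; (x + 58.0)² + (y + 109.9)² = 185.55²; (x − 110.3)² + (y + 46.5)² = 236.70².
Subtracting the Station 0 equation from the Station 1 and Station 2 equations removes the quadratic terms:
115.2 x − 86.0 y = -17091.13
451.8 x + 40.8 y = -39802.89
Solving the 2×2 system: x ≈ -94.6, y ≈ 72.0 km.

-94.6 km east, 72.0 km north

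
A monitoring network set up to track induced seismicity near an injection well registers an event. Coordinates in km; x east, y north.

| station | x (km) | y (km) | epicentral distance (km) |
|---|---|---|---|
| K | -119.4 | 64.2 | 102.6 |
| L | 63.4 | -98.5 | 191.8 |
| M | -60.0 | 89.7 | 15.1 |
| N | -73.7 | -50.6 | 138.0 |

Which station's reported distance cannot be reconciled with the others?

M

Solve using three stations at a time. Using K, L, N (subtract circle equations pairwise → linear system) gives (x, y) ≈ (-17.5, 75.4).
Distances from that point to each station vs reported:
  K: calculated 102.5 vs reported 102.6 → residual 0.1 km
  L: calculated 191.8 vs reported 191.8 → residual 0.0 km
  M: calculated 44.9 vs reported 15.1 → residual 29.8 km
  N: calculated 137.9 vs reported 138.0 → residual 0.1 km
K, L, N are mutually consistent (residuals ≈ 0); M is off by 29.8 km.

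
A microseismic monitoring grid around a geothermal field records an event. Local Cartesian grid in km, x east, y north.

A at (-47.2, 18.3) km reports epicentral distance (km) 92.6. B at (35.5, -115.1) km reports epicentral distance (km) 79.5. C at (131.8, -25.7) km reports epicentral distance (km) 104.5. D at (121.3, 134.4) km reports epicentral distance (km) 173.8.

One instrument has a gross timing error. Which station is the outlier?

D

Solve using three stations at a time. Using A, B, C (subtract circle equations pairwise → linear system) gives (x, y) ≈ (27.8, -36.0).
Distances from that point to each station vs reported:
  A: calculated 92.6 vs reported 92.6 → residual 0.0 km
  B: calculated 79.5 vs reported 79.5 → residual 0.0 km
  C: calculated 104.5 vs reported 104.5 → residual 0.0 km
  D: calculated 194.3 vs reported 173.8 → residual 20.5 km
A, B, C are mutually consistent (residuals ≈ 0); D is off by 20.5 km.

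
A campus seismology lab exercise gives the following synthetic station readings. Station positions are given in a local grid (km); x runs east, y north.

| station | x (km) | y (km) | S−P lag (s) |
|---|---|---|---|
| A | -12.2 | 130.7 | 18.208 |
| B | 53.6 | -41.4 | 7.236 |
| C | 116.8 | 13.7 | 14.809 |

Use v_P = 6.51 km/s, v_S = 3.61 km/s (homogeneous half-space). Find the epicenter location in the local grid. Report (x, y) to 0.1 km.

Distance from S−P lag: d = Δt · v_P v_S / (v_P − v_S) = Δt · (6.51·3.61)/(6.51−3.61) ≈ 8.1038·Δt.
So d_A = 147.55, d_B = 58.64, d_C = 120.01 km.
Circle about each station: (x + 12.2)² + (y − 130.7)² = 147.55²; (x − 53.6)² + (y + 41.4)² = 58.64²; (x − 116.8)² + (y − 13.7)² = 120.01².
Subtracting pairs of circle equations eliminates x²+y² and gives linear equations (the radical axes):
131.6 x − 344.2 y = 5687.94
258.0 x − 234.0 y = 3967.20
Solving the 2×2 system: x ≈ 0.6, y ≈ -16.3 km.
Check against A (with the unrounded x, y): √((x + 12.2)²+(y − 130.7)²) = 147.55 ≈ 147.55 km. ✓

0.6 km east, -16.3 km north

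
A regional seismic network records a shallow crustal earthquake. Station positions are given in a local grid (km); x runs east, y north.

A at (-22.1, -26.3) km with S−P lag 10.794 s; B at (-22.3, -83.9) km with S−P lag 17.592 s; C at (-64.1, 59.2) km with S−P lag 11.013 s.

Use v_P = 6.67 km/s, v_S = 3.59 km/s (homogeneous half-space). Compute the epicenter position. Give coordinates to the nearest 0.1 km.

(20.5, 46.0)

Distance from S−P lag: d = Δt · v_P v_S / (v_P − v_S) = Δt · (6.67·3.59)/(6.67−3.59) ≈ 7.7744·Δt.
So d_A = 83.92, d_B = 136.77, d_C = 85.62 km.
Circle about each station: (x + 22.1)² + (y + 26.3)² = 83.92²; (x + 22.3)² + (y + 83.9)² = 136.77²; (x + 64.1)² + (y − 59.2)² = 85.62².
Subtracting the A equation from the B and C equations removes the quadratic terms:
-0.4 x − 115.2 y = -5307.07
-84.0 x + 171.0 y = 6145.13
Solving the 2×2 system: x ≈ 20.5, y ≈ 46.0 km.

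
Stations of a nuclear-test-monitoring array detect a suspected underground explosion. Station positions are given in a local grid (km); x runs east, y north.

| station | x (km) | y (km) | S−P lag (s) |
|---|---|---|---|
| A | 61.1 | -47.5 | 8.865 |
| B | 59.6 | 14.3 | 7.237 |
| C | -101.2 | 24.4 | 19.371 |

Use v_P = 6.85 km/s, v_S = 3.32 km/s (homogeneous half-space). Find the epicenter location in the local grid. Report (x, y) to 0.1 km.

x ≈ 19.1 km, y ≈ -8.8 km

Distance from S−P lag: d = Δt · v_P v_S / (v_P − v_S) = Δt · (6.85·3.32)/(6.85−3.32) ≈ 6.4425·Δt.
So d_A = 57.11, d_B = 46.62, d_C = 124.80 km.
Circle about each station: (x − 61.1)² + (y + 47.5)² = 57.11²; (x − 59.6)² + (y − 14.3)² = 46.62²; (x + 101.2)² + (y − 24.4)² = 124.80².
Subtracting pairs of circle equations eliminates x²+y² and gives linear equations (the radical axes):
-3.0 x + 123.6 y = -1144.68
-324.6 x + 143.8 y = -7466.15
Solving the 2×2 system: x ≈ 19.1, y ≈ -8.8 km.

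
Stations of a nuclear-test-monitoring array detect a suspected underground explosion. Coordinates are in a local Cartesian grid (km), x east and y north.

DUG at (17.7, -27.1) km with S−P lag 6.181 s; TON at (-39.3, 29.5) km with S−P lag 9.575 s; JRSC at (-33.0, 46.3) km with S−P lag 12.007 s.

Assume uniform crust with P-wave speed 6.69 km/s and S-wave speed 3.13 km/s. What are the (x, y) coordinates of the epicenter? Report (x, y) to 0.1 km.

-18.4 km east, -22.8 km north

Distance from S−P lag: d = Δt · v_P v_S / (v_P − v_S) = Δt · (6.69·3.13)/(6.69−3.13) ≈ 5.8819·Δt.
So d_DUG = 36.36, d_TON = 56.32, d_JRSC = 70.62 km.
Circle about each station: (x − 17.7)² + (y + 27.1)² = 36.36²; (x + 39.3)² + (y − 29.5)² = 56.32²; (x + 33.0)² + (y − 46.3)² = 70.62².
Subtracting pairs of circle equations eliminates x²+y² and gives linear equations (the radical axes):
-114.0 x + 113.2 y = -482.85
-101.4 x + 146.8 y = -1480.14
Solving the 2×2 system: x ≈ -18.4, y ≈ -22.8 km.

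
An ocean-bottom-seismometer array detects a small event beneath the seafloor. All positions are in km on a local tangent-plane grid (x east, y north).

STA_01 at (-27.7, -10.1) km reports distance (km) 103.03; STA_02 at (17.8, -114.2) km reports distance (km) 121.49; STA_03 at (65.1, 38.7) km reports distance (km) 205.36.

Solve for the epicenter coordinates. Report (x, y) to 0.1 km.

Circle about each station: (x + 27.7)² + (y + 10.1)² = 103.03²; (x − 17.8)² + (y + 114.2)² = 121.49²; (x − 65.1)² + (y − 38.7)² = 205.36².
Subtracting the STA_01 equation from the STA_02 and STA_03 equations removes the quadratic terms:
91.0 x − 208.2 y = 8344.54
185.6 x + 97.6 y = -26691.15
Solving the 2×2 system: x ≈ -99.8, y ≈ -83.7 km.

-99.8 km east, -83.7 km north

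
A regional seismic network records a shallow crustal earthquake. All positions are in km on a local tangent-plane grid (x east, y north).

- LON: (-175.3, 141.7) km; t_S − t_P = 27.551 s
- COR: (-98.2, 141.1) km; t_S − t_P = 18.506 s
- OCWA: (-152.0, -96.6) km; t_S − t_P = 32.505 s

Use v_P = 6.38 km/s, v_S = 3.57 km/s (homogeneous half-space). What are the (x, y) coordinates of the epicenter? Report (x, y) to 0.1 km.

Distance from S−P lag: d = Δt · v_P v_S / (v_P − v_S) = Δt · (6.38·3.57)/(6.38−3.57) ≈ 8.1056·Δt.
So d_LON = 223.32, d_COR = 150.00, d_OCWA = 263.47 km.
Circle about each station: (x + 175.3)² + (y − 141.7)² = 223.32²; (x + 98.2)² + (y − 141.1)² = 150.00²; (x + 152.0)² + (y + 96.6)² = 263.47².
Subtracting the LON equation from the COR and OCWA equations removes the quadratic terms:
154.2 x − 1.2 y = 6115.29
46.6 x − 476.6 y = -37918.04
Solving the 2×2 system: x ≈ 40.3, y ≈ 83.5 km.

40.3 km east, 83.5 km north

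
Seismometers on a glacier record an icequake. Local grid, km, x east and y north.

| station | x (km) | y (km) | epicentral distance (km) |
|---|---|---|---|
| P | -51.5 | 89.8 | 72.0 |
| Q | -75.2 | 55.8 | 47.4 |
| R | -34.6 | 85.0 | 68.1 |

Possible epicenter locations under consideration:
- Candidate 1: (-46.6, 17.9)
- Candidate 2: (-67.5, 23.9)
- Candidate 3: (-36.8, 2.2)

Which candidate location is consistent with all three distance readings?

Candidate 1

For each candidate, compare |candidate − station| to the reported distance:
Candidate 1: residuals P 0.1, Q 0.1, R 0.1 → max 0.1 km
Candidate 2: residuals P 4.2, Q 14.6, R 1.3 → max 14.6 km
Candidate 3: residuals P 16.8, Q 18.5, R 14.7 → max 18.5 km
Only Candidate 1 has all residuals ≈ 0.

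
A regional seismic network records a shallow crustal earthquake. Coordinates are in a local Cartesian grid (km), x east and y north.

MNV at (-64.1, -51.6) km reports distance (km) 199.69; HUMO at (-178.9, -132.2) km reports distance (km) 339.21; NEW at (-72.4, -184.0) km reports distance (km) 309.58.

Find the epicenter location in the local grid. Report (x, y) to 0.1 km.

x ≈ 82.4 km, y ≈ 84.1 km

Circle about each station: (x + 64.1)² + (y + 51.6)² = 199.69²; (x + 178.9)² + (y + 132.2)² = 339.21²; (x + 72.4)² + (y + 184.0)² = 309.58².
Subtracting the MNV equation from the HUMO and NEW equations removes the quadratic terms:
-229.6 x − 161.2 y = -32476.65
-16.6 x − 264.8 y = -23637.29
Solving the 2×2 system: x ≈ 82.4, y ≈ 84.1 km.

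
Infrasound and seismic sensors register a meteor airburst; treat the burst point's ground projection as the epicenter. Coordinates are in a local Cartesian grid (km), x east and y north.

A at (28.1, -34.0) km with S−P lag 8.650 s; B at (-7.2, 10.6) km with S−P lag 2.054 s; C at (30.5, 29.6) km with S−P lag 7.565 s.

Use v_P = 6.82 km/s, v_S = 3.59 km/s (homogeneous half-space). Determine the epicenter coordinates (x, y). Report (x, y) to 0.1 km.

Distance from S−P lag: d = Δt · v_P v_S / (v_P − v_S) = Δt · (6.82·3.59)/(6.82−3.59) ≈ 7.5801·Δt.
So d_A = 65.57, d_B = 15.57, d_C = 57.34 km.
Circle about each station: (x − 28.1)² + (y + 34.0)² = 65.57²; (x + 7.2)² + (y − 10.6)² = 15.57²; (x − 30.5)² + (y − 29.6)² = 57.34².
Subtracting pairs of circle equations eliminates x²+y² and gives linear equations (the radical axes):
-70.6 x + 89.2 y = 2275.59
4.8 x + 127.2 y = 872.35
Solving the 2×2 system: x ≈ -22.5, y ≈ 7.7 km.
Check against A (with the unrounded x, y): √((x − 28.1)²+(y + 34.0)²) = 65.57 ≈ 65.57 km. ✓

x ≈ -22.5 km, y ≈ 7.7 km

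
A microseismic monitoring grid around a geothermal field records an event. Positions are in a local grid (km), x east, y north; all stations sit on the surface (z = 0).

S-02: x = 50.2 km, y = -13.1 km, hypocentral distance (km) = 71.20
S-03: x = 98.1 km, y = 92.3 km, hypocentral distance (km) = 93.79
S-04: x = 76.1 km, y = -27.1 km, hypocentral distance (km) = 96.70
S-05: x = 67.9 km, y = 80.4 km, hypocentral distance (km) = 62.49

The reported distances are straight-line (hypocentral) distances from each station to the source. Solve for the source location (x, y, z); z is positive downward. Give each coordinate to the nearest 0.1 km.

Each station gives a sphere (x−x_i)² + (y−y_i)² + z² = d_i² (stations at z=0).
Subtracting the S-02 sphere from S-03 and S-04: z² cancels, leaving linear equations in x and y:
95.8 x + 210.8 y = 11724.13
51.8 x − 28.0 y = -447.48
Solving: x ≈ 17.200, y ≈ 47.801 km (keep extra digits for the depth step; rounded: 17.2, 47.8).
Then from the S-02 sphere: z² = 71.20² − (x − 50.2)² − (y + 13.1)² with x = 17.200, y = 47.801, so z ≈ 16.478 ≈ 16.5 km.

x ≈ 17.2 km, y ≈ 47.8 km, depth ≈ 16.5 km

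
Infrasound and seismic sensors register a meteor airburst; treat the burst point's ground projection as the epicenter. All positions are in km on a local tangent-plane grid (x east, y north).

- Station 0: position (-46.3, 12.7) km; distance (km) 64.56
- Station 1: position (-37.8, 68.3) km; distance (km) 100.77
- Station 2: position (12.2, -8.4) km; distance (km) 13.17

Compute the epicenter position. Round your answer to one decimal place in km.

Circle about each station: (x + 46.3)² + (y − 12.7)² = 64.56²; (x + 37.8)² + (y − 68.3)² = 100.77²; (x − 12.2)² + (y + 8.4)² = 13.17².
Subtracting pairs of circle equations eliminates x²+y² and gives linear equations (the radical axes):
17.0 x + 111.2 y = -2197.85
117.0 x − 42.2 y = 1908.96
Solving the 2×2 system: x ≈ 8.7, y ≈ -21.1 km.

x ≈ 8.7 km, y ≈ -21.1 km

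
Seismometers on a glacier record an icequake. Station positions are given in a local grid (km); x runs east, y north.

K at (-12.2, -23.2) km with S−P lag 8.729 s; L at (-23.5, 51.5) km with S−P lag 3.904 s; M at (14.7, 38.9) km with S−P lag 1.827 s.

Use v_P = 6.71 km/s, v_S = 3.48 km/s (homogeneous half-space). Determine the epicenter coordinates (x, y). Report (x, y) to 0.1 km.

Distance from S−P lag: d = Δt · v_P v_S / (v_P − v_S) = Δt · (6.71·3.48)/(6.71−3.48) ≈ 7.2293·Δt.
So d_K = 63.10, d_L = 28.22, d_M = 13.21 km.
Circle about each station: (x + 12.2)² + (y + 23.2)² = 63.10²; (x + 23.5)² + (y − 51.5)² = 28.22²; (x − 14.7)² + (y − 38.9)² = 13.21².
Subtracting the K equation from the L and M equations removes the quadratic terms:
-22.6 x + 149.4 y = 5702.66
53.8 x + 124.2 y = 4849.33
Solving the 2×2 system: x ≈ 1.5, y ≈ 38.4 km.

1.5 km east, 38.4 km north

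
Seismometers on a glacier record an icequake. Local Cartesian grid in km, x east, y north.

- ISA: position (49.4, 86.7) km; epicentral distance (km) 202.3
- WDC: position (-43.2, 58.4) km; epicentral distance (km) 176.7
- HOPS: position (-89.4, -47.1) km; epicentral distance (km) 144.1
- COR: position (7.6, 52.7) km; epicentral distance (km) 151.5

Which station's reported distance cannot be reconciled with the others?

Solve using three stations at a time. Using WDC, HOPS, COR (subtract circle equations pairwise → linear system) gives (x, y) ≈ (46.9, -93.5).
Distances from that point to each station vs reported:
  ISA: calculated 180.2 vs reported 202.3 → residual 22.1 km
  WDC: calculated 176.6 vs reported 176.7 → residual 0.1 km
  HOPS: calculated 144.0 vs reported 144.1 → residual 0.1 km
  COR: calculated 151.4 vs reported 151.5 → residual 0.1 km
WDC, HOPS, COR are mutually consistent (residuals ≈ 0); ISA is off by 22.1 km.

ISA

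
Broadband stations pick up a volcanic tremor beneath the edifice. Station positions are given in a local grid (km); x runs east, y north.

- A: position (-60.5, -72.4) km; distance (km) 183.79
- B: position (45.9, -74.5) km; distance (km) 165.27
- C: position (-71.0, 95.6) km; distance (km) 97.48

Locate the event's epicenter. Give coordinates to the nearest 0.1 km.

26.3 km east, 89.6 km north

Circle about each station: (x + 60.5)² + (y + 72.4)² = 183.79²; (x − 45.9)² + (y + 74.5)² = 165.27²; (x + 71.0)² + (y − 95.6)² = 97.48².
Subtracting pairs of circle equations eliminates x²+y² and gives linear equations (the radical axes):
212.8 x − 4.2 y = 5219.64
-21.0 x + 336.0 y = 29554.76
Solving the 2×2 system: x ≈ 26.3, y ≈ 89.6 km.
Check against A (with the unrounded x, y): √((x + 60.5)²+(y + 72.4)²) = 183.79 ≈ 183.79 km. ✓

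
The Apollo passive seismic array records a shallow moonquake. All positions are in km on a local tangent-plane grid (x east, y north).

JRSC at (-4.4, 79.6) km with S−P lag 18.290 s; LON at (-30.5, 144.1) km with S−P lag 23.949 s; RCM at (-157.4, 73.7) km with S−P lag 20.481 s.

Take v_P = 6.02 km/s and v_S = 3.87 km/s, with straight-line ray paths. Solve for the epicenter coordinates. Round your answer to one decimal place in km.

Distance from S−P lag: d = Δt · v_P v_S / (v_P − v_S) = Δt · (6.02·3.87)/(6.02−3.87) ≈ 10.8360·Δt.
So d_JRSC = 198.19, d_LON = 259.51, d_RCM = 221.93 km.
Circle about each station: (x + 4.4)² + (y − 79.6)² = 198.19²; (x + 30.5)² + (y − 144.1)² = 259.51²; (x + 157.4)² + (y − 73.7)² = 221.93².
Subtracting the JRSC equation from the LON and RCM equations removes the quadratic terms:
-52.2 x + 129.0 y = -12726.62
-306.0 x − 11.8 y = 13877.28
Solving the 2×2 system: x ≈ -40.9, y ≈ -115.2 km.

-40.9 km east, -115.2 km north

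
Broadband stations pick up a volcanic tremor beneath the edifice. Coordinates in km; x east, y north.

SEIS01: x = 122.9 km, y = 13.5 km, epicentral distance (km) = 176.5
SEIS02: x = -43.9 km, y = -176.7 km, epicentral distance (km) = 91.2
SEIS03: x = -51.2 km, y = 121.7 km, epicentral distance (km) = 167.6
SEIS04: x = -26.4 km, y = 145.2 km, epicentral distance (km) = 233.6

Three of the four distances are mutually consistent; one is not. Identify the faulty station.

Solve using three stations at a time. Using SEIS01, SEIS02, SEIS04 (subtract circle equations pairwise → linear system) gives (x, y) ≈ (-21.3, -88.3).
Distances from that point to each station vs reported:
  SEIS01: calculated 176.5 vs reported 176.5 → residual 0.0 km
  SEIS02: calculated 91.2 vs reported 91.2 → residual 0.0 km
  SEIS03: calculated 212.2 vs reported 167.6 → residual 44.6 km
  SEIS04: calculated 233.6 vs reported 233.6 → residual 0.0 km
SEIS01, SEIS02, SEIS04 are mutually consistent (residuals ≈ 0); SEIS03 is off by 44.6 km.

SEIS03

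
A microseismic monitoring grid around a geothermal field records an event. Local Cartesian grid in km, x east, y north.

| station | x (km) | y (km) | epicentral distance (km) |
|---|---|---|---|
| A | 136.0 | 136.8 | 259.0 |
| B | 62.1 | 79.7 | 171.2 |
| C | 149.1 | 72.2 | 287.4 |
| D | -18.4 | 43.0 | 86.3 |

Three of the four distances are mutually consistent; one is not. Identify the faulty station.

Solve using three stations at a time. Using A, B, D (subtract circle equations pairwise → linear system) gives (x, y) ≈ (-104.8, 41.4).
Distances from that point to each station vs reported:
  A: calculated 259.0 vs reported 259.0 → residual 0.0 km
  B: calculated 171.3 vs reported 171.2 → residual 0.1 km
  C: calculated 255.8 vs reported 287.4 → residual 31.6 km
  D: calculated 86.4 vs reported 86.3 → residual 0.1 km
A, B, D are mutually consistent (residuals ≈ 0); C is off by 31.6 km.

C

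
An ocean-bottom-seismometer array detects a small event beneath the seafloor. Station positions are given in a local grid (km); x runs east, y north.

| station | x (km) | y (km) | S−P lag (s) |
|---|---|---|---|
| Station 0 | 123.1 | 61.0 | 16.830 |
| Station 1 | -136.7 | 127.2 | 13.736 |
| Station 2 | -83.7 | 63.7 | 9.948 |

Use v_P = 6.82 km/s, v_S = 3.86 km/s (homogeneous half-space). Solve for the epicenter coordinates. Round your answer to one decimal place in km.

(-14.8, 119.2)

Distance from S−P lag: d = Δt · v_P v_S / (v_P − v_S) = Δt · (6.82·3.86)/(6.82−3.86) ≈ 8.8936·Δt.
So d_Station 0 = 149.68, d_Station 1 = 122.16, d_Station 2 = 88.47 km.
Circle about each station: (x − 123.1)² + (y − 61.0)² = 149.68²; (x + 136.7)² + (y − 127.2)² = 122.16²; (x + 83.7)² + (y − 63.7)² = 88.47².
Subtracting pairs of circle equations eliminates x²+y² and gives linear equations (the radical axes):
-519.6 x + 132.4 y = 23473.16
-413.6 x + 5.4 y = 6765.93
Solving the 2×2 system: x ≈ -14.8, y ≈ 119.2 km.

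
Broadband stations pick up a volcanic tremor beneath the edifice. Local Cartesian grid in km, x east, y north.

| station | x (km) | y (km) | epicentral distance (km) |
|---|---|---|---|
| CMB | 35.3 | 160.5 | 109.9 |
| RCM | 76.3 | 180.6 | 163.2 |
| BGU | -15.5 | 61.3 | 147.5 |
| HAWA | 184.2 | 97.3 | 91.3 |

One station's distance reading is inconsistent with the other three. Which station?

Solve using three stations at a time. Using RCM, BGU, HAWA (subtract circle equations pairwise → linear system) gives (x, y) ≈ (127.6, 25.7).
Distances from that point to each station vs reported:
  CMB: calculated 163.4 vs reported 109.9 → residual 53.5 km
  RCM: calculated 163.2 vs reported 163.2 → residual 0.0 km
  BGU: calculated 147.5 vs reported 147.5 → residual 0.0 km
  HAWA: calculated 91.3 vs reported 91.3 → residual 0.0 km
RCM, BGU, HAWA are mutually consistent (residuals ≈ 0); CMB is off by 53.5 km.

CMB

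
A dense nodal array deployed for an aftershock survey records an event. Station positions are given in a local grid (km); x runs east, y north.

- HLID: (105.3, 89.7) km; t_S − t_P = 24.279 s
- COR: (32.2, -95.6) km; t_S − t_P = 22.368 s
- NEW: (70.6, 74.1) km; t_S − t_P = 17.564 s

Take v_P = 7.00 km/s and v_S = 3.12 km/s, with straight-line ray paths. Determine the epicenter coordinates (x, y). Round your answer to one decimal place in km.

Distance from S−P lag: d = Δt · v_P v_S / (v_P − v_S) = Δt · (7.00·3.12)/(7.00−3.12) ≈ 5.6289·Δt.
So d_HLID = 136.66, d_COR = 125.91, d_NEW = 98.87 km.
Circle about each station: (x − 105.3)² + (y − 89.7)² = 136.66²; (x − 32.2)² + (y + 95.6)² = 125.91²; (x − 70.6)² + (y − 74.1)² = 98.87².
Subtracting the HLID equation from the COR and NEW equations removes the quadratic terms:
-146.2 x − 370.6 y = -6135.35
-69.4 x − 31.2 y = 241.67
Solving the 2×2 system: x ≈ -13.3, y ≈ 21.8 km.
Check against HLID (with the unrounded x, y): √((x − 105.3)²+(y − 89.7)²) = 136.65 ≈ 136.66 km. ✓

-13.3 km east, 21.8 km north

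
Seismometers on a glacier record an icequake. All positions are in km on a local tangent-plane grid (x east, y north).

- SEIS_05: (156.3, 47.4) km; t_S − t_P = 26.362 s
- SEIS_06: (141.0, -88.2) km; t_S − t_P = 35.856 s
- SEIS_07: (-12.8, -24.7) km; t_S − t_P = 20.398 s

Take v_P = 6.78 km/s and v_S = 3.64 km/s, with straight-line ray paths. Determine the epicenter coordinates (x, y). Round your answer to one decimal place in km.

Distance from S−P lag: d = Δt · v_P v_S / (v_P − v_S) = Δt · (6.78·3.64)/(6.78−3.64) ≈ 7.8596·Δt.
So d_SEIS_05 = 207.20, d_SEIS_06 = 281.81, d_SEIS_07 = 160.32 km.
Circle about each station: (x − 156.3)² + (y − 47.4)² = 207.20²; (x − 141.0)² + (y + 88.2)² = 281.81²; (x + 12.8)² + (y + 24.7)² = 160.32².
Subtracting the SEIS_05 equation from the SEIS_06 and SEIS_07 equations removes the quadratic terms:
-30.6 x − 271.2 y = -35501.25
-338.2 x − 144.2 y = -8673.18
Solving the 2×2 system: x ≈ -31.7, y ≈ 134.5 km.
Check against SEIS_05 (with the unrounded x, y): √((x − 156.3)²+(y − 47.4)²) = 207.18 ≈ 207.20 km. ✓

-31.7 km east, 134.5 km north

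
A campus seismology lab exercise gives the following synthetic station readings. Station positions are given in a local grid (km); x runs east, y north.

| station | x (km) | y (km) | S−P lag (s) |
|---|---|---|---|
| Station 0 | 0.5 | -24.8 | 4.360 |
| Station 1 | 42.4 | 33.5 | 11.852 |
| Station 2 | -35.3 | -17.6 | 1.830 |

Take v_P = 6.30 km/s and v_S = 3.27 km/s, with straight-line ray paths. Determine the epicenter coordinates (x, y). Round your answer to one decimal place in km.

Distance from S−P lag: d = Δt · v_P v_S / (v_P − v_S) = Δt · (6.30·3.27)/(6.30−3.27) ≈ 6.7990·Δt.
So d_Station 0 = 29.64, d_Station 1 = 80.58, d_Station 2 = 12.44 km.
Circle about each station: (x − 0.5)² + (y + 24.8)² = 29.64²; (x − 42.4)² + (y − 33.5)² = 80.58²; (x + 35.3)² + (y + 17.6)² = 12.44².
Subtracting the Station 0 equation from the Station 1 and Station 2 equations removes the quadratic terms:
83.8 x + 116.6 y = -3309.89
-71.6 x + 14.4 y = 1664.34
Solving the 2×2 system: x ≈ -25.3, y ≈ -10.2 km.

-25.3 km east, -10.2 km north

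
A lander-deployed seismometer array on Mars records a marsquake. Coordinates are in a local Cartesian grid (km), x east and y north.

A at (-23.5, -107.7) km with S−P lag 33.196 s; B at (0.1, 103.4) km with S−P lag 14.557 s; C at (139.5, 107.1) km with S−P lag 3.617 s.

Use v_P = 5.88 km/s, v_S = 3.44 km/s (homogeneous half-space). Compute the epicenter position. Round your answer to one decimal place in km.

118.2 km east, 128.2 km north

Distance from S−P lag: d = Δt · v_P v_S / (v_P − v_S) = Δt · (5.88·3.44)/(5.88−3.44) ≈ 8.2898·Δt.
So d_A = 275.19, d_B = 120.68, d_C = 29.98 km.
Circle about each station: (x + 23.5)² + (y + 107.7)² = 275.19²; (x − 0.1)² + (y − 103.4)² = 120.68²; (x − 139.5)² + (y − 107.1)² = 29.98².
Subtracting pairs of circle equations eliminates x²+y² and gives linear equations (the radical axes):
47.2 x + 422.2 y = 59705.90
326.0 x + 429.6 y = 93609.86
Solving the 2×2 system: x ≈ 118.2, y ≈ 128.2 km.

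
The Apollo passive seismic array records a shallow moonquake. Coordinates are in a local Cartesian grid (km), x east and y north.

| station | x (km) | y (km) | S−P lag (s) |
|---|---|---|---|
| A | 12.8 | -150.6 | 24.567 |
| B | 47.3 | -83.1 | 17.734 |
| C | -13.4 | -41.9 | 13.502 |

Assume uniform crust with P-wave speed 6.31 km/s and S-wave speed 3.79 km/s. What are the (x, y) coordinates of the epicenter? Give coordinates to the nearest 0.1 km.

17.3 km east, 82.5 km north

Distance from S−P lag: d = Δt · v_P v_S / (v_P − v_S) = Δt · (6.31·3.79)/(6.31−3.79) ≈ 9.4900·Δt.
So d_A = 233.14, d_B = 168.30, d_C = 128.13 km.
Circle about each station: (x − 12.8)² + (y + 150.6)² = 233.14²; (x − 47.3)² + (y + 83.1)² = 168.30²; (x + 13.4)² + (y + 41.9)² = 128.13².
Subtracting the A equation from the B and C equations removes the quadratic terms:
69.0 x + 135.0 y = 12328.07
-52.4 x + 217.4 y = 17027.93
Solving the 2×2 system: x ≈ 17.3, y ≈ 82.5 km.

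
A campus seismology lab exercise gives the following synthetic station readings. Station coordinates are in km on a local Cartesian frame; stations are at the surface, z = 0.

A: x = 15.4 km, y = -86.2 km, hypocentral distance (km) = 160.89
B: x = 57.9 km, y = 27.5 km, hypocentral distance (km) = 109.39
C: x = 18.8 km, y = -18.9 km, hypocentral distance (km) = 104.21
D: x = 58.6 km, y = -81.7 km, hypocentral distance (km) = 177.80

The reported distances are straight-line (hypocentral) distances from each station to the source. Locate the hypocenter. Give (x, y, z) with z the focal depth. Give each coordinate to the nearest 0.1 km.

(-44.5, 62.2, 16.6)

Each station gives a sphere (x−x_i)² + (y−y_i)² + z² = d_i² (stations at z=0).
Subtracting the A sphere from B and C: z² cancels, leaving linear equations in x and y:
85.0 x + 227.4 y = 10360.48
6.8 x + 134.6 y = 8068.92
Solving: x ≈ -44.504, y ≈ 62.196 km (keep extra digits for the depth step; rounded: -44.5, 62.2).
Then from the A sphere: z² = 160.89² − (x − 15.4)² − (y + 86.2)² with x = -44.504, y = 62.196, so z ≈ 16.605 ≈ 16.6 km.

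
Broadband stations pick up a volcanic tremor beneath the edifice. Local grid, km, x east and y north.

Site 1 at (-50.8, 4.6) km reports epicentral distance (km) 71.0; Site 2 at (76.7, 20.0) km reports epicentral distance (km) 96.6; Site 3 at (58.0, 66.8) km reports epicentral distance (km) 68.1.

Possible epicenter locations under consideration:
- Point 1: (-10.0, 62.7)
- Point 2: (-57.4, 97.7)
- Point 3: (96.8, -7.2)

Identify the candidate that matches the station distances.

Point 1

For each candidate, compare |candidate − station| to the reported distance:
Point 1: residuals Site 1 0.0, Site 2 0.0, Site 3 0.0 → max 0.0 km
Point 2: residuals Site 1 22.3, Site 2 58.4, Site 3 51.4 → max 58.4 km
Point 3: residuals Site 1 77.1, Site 2 62.8, Site 3 15.5 → max 77.1 km
Only Point 1 has all residuals ≈ 0.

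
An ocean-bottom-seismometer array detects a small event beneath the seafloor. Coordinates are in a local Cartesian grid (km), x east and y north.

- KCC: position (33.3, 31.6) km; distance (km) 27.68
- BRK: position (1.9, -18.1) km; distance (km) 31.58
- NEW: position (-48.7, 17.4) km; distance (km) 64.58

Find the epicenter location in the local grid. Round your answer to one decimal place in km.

Circle about each station: (x − 33.3)² + (y − 31.6)² = 27.68²; (x − 1.9)² + (y + 18.1)² = 31.58²; (x + 48.7)² + (y − 17.4)² = 64.58².
Subtracting the KCC equation from the BRK and NEW equations removes the quadratic terms:
-62.8 x − 99.4 y = -2007.34
-164.0 x − 28.4 y = -2837.39
Solving the 2×2 system: x ≈ 15.5, y ≈ 10.4 km.

(15.5, 10.4)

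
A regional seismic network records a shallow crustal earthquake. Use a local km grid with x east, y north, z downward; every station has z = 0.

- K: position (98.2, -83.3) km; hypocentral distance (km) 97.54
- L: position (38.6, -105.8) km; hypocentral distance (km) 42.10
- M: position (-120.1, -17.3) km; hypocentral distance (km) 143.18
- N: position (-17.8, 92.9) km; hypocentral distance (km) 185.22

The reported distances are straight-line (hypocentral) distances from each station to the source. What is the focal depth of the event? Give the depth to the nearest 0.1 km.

14.3 km

Each station gives a sphere (x−x_i)² + (y−y_i)² + z² = d_i² (stations at z=0).
Subtracting the K sphere from L and M: z² cancels, leaving linear equations in x and y:
-119.2 x − 45.0 y = 3843.11
-436.6 x + 132.0 y = -12845.29
Solving: x ≈ 2.000, y ≈ -90.699 km (keep extra digits for the depth step; rounded: 2.0, -90.7).
Then from the K sphere: z² = 97.54² − (x − 98.2)² − (y + 83.3)² with x = 2.000, y = -90.699, so z ≈ 14.313 ≈ 14.3 km.
Check against N (with the unrounded solution): distance 185.22 ≈ 185.22 km. ✓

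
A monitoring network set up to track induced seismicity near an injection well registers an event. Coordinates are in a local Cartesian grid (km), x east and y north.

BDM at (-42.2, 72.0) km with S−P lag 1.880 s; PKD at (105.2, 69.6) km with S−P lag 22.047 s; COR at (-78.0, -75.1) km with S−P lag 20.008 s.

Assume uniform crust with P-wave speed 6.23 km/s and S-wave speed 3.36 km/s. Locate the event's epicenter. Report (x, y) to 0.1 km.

-55.6 km east, 69.1 km north

Distance from S−P lag: d = Δt · v_P v_S / (v_P − v_S) = Δt · (6.23·3.36)/(6.23−3.36) ≈ 7.2937·Δt.
So d_BDM = 13.71, d_PKD = 160.80, d_COR = 145.93 km.
Circle about each station: (x + 42.2)² + (y − 72.0)² = 13.71²; (x − 105.2)² + (y − 69.6)² = 160.80²; (x + 78.0)² + (y + 75.1)² = 145.93².
Subtracting the BDM equation from the PKD and COR equations removes the quadratic terms:
294.8 x − 4.8 y = -16722.32
-71.6 x − 294.2 y = -16348.43
Solving the 2×2 system: x ≈ -55.6, y ≈ 69.1 km.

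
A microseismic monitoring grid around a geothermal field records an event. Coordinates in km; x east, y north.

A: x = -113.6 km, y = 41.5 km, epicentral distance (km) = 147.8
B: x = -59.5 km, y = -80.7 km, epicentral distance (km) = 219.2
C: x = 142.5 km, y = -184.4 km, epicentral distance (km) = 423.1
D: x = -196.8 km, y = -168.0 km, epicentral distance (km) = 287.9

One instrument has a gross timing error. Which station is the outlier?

Solve using three stations at a time. Using B, C, D (subtract circle equations pairwise → linear system) gives (x, y) ≈ (-154.6, 116.8).
Distances from that point to each station vs reported:
  A: calculated 85.8 vs reported 147.8 → residual 62.0 km
  B: calculated 219.3 vs reported 219.2 → residual 0.1 km
  C: calculated 423.1 vs reported 423.1 → residual 0.0 km
  D: calculated 287.9 vs reported 287.9 → residual 0.0 km
B, C, D are mutually consistent (residuals ≈ 0); A is off by 62.0 km.

A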